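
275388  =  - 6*( - 45898 ) 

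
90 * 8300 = 747000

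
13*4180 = 54340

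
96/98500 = 24/24625 =0.00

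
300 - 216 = 84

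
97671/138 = 32557/46 = 707.76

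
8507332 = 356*23897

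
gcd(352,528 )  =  176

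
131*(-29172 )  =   - 3821532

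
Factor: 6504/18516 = 2^1*271^1*1543^( - 1 ) = 542/1543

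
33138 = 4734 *7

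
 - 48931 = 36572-85503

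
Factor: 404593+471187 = 2^2 *5^1*43789^1=875780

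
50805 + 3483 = 54288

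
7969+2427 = 10396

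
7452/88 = 84+15/22 =84.68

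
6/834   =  1/139 = 0.01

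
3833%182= 11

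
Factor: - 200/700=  - 2/7 = - 2^1*7^( - 1 ) 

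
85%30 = 25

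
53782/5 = 10756 + 2/5 = 10756.40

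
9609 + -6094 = 3515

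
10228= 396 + 9832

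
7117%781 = 88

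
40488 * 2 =80976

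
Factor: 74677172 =2^2 * 47^1 * 491^1*809^1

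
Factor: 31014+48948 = 2^1 * 3^1*13327^1 = 79962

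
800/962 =400/481  =  0.83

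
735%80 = 15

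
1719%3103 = 1719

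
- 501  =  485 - 986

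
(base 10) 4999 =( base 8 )11607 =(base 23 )9a8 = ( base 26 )7A7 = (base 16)1387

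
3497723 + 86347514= 89845237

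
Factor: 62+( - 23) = 39 = 3^1*13^1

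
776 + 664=1440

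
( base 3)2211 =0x4C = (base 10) 76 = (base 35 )26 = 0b1001100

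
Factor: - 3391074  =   - 2^1*3^2*23^1*8191^1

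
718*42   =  30156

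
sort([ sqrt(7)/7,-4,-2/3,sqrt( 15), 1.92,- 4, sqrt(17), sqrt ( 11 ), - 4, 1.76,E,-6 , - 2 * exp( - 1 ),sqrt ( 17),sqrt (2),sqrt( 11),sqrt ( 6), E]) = [ -6, - 4, - 4, - 4, - 2 *exp( - 1), -2/3,sqrt( 7) /7 , sqrt (2), 1.76,1.92, sqrt ( 6), E  ,  E,sqrt(11 ), sqrt( 11 ), sqrt( 15),sqrt( 17) , sqrt ( 17) ]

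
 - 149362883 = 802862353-952225236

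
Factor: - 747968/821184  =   - 899/987 =- 3^(-1)*7^(-1)*29^1 * 31^1*47^(  -  1) 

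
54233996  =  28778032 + 25455964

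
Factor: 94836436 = 2^2 * 23709109^1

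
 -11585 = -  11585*1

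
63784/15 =4252 + 4/15= 4252.27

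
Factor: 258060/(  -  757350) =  - 2^1*3^( - 3)*5^( - 1 )*23^1 = - 46/135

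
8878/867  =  8878/867  =  10.24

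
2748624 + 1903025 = 4651649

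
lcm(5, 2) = 10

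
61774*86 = 5312564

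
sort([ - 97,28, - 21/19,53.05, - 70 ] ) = [ - 97 , - 70,-21/19,28,53.05]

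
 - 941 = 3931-4872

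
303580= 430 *706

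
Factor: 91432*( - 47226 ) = - 4317967632 = - 2^4*3^1*11^1*17^1*463^1 * 1039^1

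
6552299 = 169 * 38771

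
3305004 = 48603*68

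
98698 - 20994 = 77704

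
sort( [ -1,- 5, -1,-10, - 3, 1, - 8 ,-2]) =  [  -  10, - 8,-5, - 3,-2, - 1,  -  1, 1]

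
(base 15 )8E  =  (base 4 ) 2012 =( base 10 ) 134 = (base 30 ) 4E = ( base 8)206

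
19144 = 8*2393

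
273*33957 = 9270261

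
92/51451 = 4/2237 = 0.00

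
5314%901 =809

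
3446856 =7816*441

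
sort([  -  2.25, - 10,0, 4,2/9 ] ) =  [ - 10, - 2.25,0 , 2/9,4]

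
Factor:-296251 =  - 296251^1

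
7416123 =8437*879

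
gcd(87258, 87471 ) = 3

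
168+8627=8795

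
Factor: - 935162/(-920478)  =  3^( - 1 ) * 13^( - 1) * 137^1 * 3413^1*11801^(-1) = 467581/460239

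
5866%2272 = 1322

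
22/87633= 22/87633 =0.00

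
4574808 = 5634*812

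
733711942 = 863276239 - 129564297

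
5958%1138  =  268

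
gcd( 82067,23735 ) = 1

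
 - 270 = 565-835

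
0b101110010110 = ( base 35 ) 2eq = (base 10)2966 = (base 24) 53e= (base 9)4055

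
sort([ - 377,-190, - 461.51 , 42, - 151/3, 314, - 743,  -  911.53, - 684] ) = [ - 911.53, - 743, - 684,  -  461.51, - 377,-190,- 151/3, 42,314]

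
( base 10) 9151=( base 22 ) IJL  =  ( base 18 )1A47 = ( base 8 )21677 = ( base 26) DDP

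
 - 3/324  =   - 1 + 107/108 = - 0.01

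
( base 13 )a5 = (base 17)7G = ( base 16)87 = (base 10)135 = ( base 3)12000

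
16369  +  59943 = 76312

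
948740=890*1066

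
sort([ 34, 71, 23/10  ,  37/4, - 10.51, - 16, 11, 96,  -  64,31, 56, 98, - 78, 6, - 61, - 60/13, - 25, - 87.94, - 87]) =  [ - 87.94, - 87,-78, - 64, -61, - 25 , - 16, - 10.51,- 60/13,23/10, 6,37/4,11,31, 34,56, 71,96,  98 ] 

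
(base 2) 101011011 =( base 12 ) 24b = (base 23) f2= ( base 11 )296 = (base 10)347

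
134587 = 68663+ 65924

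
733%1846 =733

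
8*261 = 2088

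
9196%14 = 12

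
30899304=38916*794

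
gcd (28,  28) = 28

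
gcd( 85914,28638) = 28638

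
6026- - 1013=7039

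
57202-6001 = 51201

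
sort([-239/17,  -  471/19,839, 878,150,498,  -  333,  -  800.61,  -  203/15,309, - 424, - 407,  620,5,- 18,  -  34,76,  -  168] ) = [ -800.61, - 424,- 407, - 333 ,  -  168,  -  34,-471/19,-18, - 239/17, - 203/15 , 5, 76,  150, 309,498,620,  839,878 ]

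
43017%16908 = 9201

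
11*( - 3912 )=-43032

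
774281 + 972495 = 1746776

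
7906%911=618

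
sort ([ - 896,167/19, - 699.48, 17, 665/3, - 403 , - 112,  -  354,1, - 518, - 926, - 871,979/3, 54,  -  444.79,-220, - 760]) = [-926, - 896 , - 871, - 760, - 699.48, - 518,  -  444.79, - 403, - 354,- 220 , - 112,1,167/19,17, 54,665/3,979/3 ] 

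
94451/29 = 3256 + 27/29 = 3256.93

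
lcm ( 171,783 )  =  14877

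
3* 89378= 268134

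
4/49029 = 4/49029 = 0.00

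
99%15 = 9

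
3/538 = 3/538=0.01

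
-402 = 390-792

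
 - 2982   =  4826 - 7808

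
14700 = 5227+9473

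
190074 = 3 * 63358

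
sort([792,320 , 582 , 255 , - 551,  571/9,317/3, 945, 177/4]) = [ -551,  177/4,571/9, 317/3,  255, 320, 582, 792,945]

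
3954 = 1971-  - 1983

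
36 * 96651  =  3479436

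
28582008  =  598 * 47796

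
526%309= 217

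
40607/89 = 456+23/89  =  456.26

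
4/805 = 4/805 = 0.00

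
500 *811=405500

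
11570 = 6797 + 4773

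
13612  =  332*41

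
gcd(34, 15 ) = 1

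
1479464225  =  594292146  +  885172079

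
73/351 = 73/351 = 0.21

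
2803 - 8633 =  - 5830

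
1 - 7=-6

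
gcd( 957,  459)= 3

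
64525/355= 12905/71=181.76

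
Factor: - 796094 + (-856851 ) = -1652945=- 5^1*7^1*83^1*569^1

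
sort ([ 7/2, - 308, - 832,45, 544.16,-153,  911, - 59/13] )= [-832, - 308, - 153,- 59/13, 7/2,  45,  544.16,  911 ]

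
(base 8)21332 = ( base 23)gjl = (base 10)8922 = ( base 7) 35004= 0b10001011011010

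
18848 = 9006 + 9842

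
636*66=41976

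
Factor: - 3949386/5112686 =-1974693/2556343 = -  3^1*7^1 * 271^( - 1)*9433^( - 1)*94033^1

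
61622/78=790 + 1/39 = 790.03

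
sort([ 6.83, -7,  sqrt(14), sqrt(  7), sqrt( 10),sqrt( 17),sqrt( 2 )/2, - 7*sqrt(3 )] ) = [-7 *sqrt(3), - 7 , sqrt(2) /2,sqrt( 7 ) , sqrt( 10) , sqrt( 14), sqrt( 17 ),  6.83 ] 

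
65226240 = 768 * 84930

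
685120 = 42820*16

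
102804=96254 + 6550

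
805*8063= 6490715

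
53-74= -21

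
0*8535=0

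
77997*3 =233991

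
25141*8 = 201128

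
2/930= 1/465 = 0.00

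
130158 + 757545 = 887703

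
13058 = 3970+9088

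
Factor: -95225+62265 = - 2^6 * 5^1*103^1 = -  32960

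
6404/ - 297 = -6404/297 = -  21.56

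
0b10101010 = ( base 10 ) 170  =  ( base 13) 101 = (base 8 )252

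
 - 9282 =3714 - 12996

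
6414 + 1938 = 8352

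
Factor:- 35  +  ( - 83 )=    - 2^1*59^1 = - 118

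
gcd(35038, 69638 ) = 2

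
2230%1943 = 287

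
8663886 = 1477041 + 7186845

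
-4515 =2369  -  6884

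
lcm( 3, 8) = 24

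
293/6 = 48+5/6 = 48.83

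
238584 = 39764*6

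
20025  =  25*801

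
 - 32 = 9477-9509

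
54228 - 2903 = 51325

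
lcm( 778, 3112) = 3112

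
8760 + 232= 8992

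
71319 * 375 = 26744625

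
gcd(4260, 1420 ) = 1420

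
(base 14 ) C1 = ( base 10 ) 169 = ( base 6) 441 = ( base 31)5E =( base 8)251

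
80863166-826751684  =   - 745888518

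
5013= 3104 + 1909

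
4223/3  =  4223/3 = 1407.67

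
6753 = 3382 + 3371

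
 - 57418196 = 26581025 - 83999221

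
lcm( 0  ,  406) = 0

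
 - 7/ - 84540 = 7/84540 = 0.00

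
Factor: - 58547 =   -  127^1*461^1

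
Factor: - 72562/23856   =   - 2^( - 3)*3^( - 1 )*73^1 = - 73/24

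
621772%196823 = 31303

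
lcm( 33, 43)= 1419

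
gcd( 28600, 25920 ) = 40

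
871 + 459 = 1330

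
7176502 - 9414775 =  - 2238273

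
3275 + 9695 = 12970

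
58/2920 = 29/1460= 0.02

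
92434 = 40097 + 52337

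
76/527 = 76/527 = 0.14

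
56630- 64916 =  - 8286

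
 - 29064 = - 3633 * 8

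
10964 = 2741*4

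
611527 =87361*7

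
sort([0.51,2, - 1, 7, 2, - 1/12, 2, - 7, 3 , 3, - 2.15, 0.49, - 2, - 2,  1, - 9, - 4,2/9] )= [ - 9, - 7, - 4, - 2.15 , - 2, - 2,  -  1, - 1/12,2/9,  0.49,0.51,  1, 2,2, 2,3,3, 7]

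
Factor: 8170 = 2^1* 5^1 * 19^1 *43^1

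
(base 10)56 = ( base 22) 2c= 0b111000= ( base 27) 22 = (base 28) 20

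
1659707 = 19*87353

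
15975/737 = 21 + 498/737 = 21.68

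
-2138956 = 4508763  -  6647719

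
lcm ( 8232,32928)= 32928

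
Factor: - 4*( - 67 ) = 268 = 2^2*67^1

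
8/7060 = 2/1765 = 0.00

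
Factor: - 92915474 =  - 2^1*46457737^1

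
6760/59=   6760/59 = 114.58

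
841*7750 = 6517750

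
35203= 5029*7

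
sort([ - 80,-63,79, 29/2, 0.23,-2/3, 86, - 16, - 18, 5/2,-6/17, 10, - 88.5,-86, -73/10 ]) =[  -  88.5, - 86, - 80, -63, - 18, - 16, - 73/10,  -  2/3, - 6/17,0.23, 5/2, 10,29/2, 79, 86] 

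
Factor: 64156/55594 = 32078/27797 = 2^1*7^( - 1 )*11^( - 1) * 19^( - 2 )*43^1*373^1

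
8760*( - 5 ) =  -43800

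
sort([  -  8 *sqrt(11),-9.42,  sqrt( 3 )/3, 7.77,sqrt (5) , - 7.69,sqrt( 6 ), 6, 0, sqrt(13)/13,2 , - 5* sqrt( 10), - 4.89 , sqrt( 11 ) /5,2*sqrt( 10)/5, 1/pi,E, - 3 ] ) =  [ - 8*sqrt( 11 ) ,  -  5 *sqrt (10 ),  -  9.42,-7.69,- 4.89, - 3,0,sqrt(13)/13 , 1/pi, sqrt ( 3)/3,sqrt( 11) /5,2*sqrt(10 )/5, 2,sqrt( 5 ), sqrt (6 ),  E, 6,7.77 ] 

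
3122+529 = 3651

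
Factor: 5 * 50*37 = 9250 =2^1*5^3*37^1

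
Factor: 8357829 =3^1*17^1*29^1*5651^1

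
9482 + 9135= 18617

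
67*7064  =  473288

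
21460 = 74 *290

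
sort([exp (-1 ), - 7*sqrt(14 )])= [ - 7*sqrt( 14),exp(-1 )]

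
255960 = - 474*( - 540 )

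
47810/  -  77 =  - 621 + 1/11 = -  620.91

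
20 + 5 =25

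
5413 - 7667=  - 2254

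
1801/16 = 1801/16 = 112.56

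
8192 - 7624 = 568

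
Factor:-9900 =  - 2^2*3^2*5^2*11^1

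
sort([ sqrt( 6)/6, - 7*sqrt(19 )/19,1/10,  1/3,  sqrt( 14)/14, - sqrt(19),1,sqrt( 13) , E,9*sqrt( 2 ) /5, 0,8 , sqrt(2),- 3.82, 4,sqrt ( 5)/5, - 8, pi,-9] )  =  [-9, -8,-sqrt( 19), - 3.82,-7*sqrt(19)/19, 0, 1/10, sqrt(14)/14,1/3,sqrt(6)/6, sqrt(5) /5,1,sqrt(2),9*sqrt( 2 ) /5,E, pi,sqrt(  13), 4,  8]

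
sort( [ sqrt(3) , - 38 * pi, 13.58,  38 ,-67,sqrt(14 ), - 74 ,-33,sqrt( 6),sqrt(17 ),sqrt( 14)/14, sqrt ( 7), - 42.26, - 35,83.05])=[ - 38 * pi, - 74, - 67,-42.26,- 35, - 33, sqrt( 14) /14, sqrt( 3), sqrt( 6),sqrt(7 ),sqrt( 14), sqrt (17), 13.58,38, 83.05 ]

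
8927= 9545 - 618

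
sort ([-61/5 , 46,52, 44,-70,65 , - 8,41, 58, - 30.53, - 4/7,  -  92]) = [ - 92, - 70,  -  30.53, -61/5, - 8, - 4/7 , 41 , 44,46, 52, 58, 65]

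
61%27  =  7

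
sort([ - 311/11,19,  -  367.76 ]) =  [ - 367.76, - 311/11,19] 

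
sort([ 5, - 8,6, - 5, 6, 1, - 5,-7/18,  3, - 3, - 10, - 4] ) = [ - 10, - 8, - 5, - 5, - 4, - 3, - 7/18, 1, 3, 5, 6, 6]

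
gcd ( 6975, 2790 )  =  1395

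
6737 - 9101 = - 2364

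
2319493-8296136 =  - 5976643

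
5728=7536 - 1808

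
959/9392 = 959/9392 = 0.10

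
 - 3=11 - 14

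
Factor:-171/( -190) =2^(-1)*3^2*5^ (  -  1) = 9/10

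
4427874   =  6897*642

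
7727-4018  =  3709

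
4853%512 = 245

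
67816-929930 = -862114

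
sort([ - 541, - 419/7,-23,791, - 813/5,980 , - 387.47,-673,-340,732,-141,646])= [ - 673,-541,- 387.47 , - 340,  -  813/5, - 141, - 419/7, - 23, 646 , 732 , 791 , 980]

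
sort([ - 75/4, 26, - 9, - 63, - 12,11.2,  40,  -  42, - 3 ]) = [ - 63,  -  42, - 75/4,-12,  -  9,  -  3 , 11.2, 26, 40 ]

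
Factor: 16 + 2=18 = 2^1*3^2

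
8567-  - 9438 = 18005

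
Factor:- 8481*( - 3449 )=29250969 = 3^1 * 11^1*257^1*3449^1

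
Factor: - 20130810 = - 2^1*3^1*5^1*7^1*257^1*373^1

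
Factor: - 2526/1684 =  - 2^( - 1 )*3^1 = -3/2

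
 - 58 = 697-755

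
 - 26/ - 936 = 1/36 = 0.03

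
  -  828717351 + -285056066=-1113773417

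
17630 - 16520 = 1110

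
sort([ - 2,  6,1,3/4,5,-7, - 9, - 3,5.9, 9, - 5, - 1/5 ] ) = [ - 9, - 7,-5, - 3, - 2,- 1/5, 3/4,1 , 5,5.9,6,9 ]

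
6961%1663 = 309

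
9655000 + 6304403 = 15959403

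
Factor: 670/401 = 2^1*5^1*67^1*401^(  -  1)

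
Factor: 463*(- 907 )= -463^1*907^1= - 419941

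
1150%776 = 374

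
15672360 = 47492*330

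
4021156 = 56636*71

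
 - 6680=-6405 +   -  275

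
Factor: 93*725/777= 22475/259 = 5^2 * 7^( - 1)*29^1*31^1 * 37^( - 1)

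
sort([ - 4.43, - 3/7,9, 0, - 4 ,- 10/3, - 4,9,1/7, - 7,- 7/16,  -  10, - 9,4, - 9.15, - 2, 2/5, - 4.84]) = [ - 10, - 9.15, - 9, - 7, - 4.84,  -  4.43, - 4, - 4, - 10/3,- 2, - 7/16, - 3/7,  0,1/7,2/5 , 4,9,9]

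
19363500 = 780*24825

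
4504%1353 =445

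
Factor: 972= 2^2*3^5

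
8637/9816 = 2879/3272 = 0.88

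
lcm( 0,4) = 0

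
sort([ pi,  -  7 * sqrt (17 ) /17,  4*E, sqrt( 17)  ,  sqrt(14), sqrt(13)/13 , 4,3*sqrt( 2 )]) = [ - 7*sqrt( 17)/17 , sqrt( 13 )/13, pi, sqrt(14 ), 4, sqrt(17), 3*sqrt(2),  4*E]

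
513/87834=171/29278=0.01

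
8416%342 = 208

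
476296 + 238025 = 714321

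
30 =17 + 13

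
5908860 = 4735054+1173806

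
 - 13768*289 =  - 3978952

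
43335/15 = 2889 = 2889.00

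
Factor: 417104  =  2^4*131^1*199^1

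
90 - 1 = 89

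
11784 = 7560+4224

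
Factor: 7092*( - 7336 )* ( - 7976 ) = 2^8*3^2*7^1*131^1*197^1 * 997^1 = 414966650112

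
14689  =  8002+6687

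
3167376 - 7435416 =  - 4268040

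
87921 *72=6330312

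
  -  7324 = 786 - 8110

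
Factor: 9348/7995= 76/65 =2^2*5^( - 1) * 13^( -1 )*19^1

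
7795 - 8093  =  -298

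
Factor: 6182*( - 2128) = -2^5*7^1*11^1*19^1 *281^1 = - 13155296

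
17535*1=17535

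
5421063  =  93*58291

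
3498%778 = 386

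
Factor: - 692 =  - 2^2*173^1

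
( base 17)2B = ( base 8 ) 55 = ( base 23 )1M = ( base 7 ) 63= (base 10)45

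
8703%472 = 207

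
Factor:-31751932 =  -2^2*7937983^1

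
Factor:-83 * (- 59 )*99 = 484803 = 3^2*11^1*59^1*83^1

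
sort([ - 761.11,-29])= [ - 761.11, - 29 ] 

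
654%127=19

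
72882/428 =36441/214 = 170.29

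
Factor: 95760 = 2^4*3^2*5^1 * 7^1*19^1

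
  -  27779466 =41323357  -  69102823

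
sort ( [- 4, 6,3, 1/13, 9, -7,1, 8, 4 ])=[ - 7,-4, 1/13, 1,3 , 4, 6 , 8 , 9]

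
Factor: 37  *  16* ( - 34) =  - 2^5*17^1*37^1  =  -  20128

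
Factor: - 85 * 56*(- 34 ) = 2^4*5^1 * 7^1*17^2 = 161840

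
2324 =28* 83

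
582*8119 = 4725258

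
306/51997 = 306/51997 = 0.01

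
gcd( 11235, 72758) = 7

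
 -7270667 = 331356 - 7602023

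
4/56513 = 4/56513= 0.00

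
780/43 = 18+6/43 = 18.14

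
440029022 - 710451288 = - 270422266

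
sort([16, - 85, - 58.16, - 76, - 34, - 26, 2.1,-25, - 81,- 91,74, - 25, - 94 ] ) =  [ - 94, - 91, - 85, - 81,- 76, - 58.16 , - 34, - 26, - 25 , - 25 , 2.1,16,74 ]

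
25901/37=700 + 1/37 = 700.03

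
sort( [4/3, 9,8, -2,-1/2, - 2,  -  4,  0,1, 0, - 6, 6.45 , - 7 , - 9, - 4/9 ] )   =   [ - 9, - 7 , - 6, - 4, - 2,-2, - 1/2, - 4/9  ,  0, 0, 1, 4/3,  6.45,8, 9 ] 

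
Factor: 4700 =2^2*5^2*47^1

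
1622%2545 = 1622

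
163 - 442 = -279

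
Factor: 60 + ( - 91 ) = - 31^1 = - 31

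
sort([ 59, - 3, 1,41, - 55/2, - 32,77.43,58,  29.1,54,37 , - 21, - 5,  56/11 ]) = [ - 32, - 55/2, - 21, - 5,-3, 1, 56/11, 29.1,37, 41,54 , 58,59,77.43]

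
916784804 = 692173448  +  224611356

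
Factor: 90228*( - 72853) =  - 2^2 * 3^1*11^1*37^1*73^1 *103^1*179^1  =  - 6573380484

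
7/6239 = 7/6239=0.00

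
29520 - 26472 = 3048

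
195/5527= 195/5527 = 0.04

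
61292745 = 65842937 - 4550192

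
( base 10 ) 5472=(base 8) 12540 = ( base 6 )41200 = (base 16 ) 1560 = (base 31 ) 5LG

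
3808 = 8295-4487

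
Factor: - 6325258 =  - 2^1*17^1*186037^1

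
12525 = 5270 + 7255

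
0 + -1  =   - 1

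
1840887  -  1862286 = -21399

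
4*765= 3060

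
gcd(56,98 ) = 14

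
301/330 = 301/330  =  0.91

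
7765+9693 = 17458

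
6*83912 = 503472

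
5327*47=250369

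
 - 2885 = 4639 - 7524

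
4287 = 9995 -5708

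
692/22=31 + 5/11 = 31.45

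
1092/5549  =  1092/5549 = 0.20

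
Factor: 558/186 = 3  =  3^1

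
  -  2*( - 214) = 428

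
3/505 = 3/505 = 0.01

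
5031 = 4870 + 161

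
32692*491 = 16051772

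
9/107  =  9/107 = 0.08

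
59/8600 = 59/8600= 0.01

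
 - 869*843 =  - 732567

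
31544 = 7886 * 4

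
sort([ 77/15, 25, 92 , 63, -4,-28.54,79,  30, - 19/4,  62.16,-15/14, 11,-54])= [ - 54,- 28.54, - 19/4, - 4, - 15/14,  77/15,11, 25, 30, 62.16, 63,  79, 92]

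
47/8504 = 47/8504 = 0.01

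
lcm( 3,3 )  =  3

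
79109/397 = 199 + 106/397  =  199.27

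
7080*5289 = 37446120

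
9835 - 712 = 9123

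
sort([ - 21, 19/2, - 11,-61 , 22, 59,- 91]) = [ - 91, - 61,- 21, - 11,19/2, 22,59]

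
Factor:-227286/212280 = -621/580  =  -  2^( - 2 )*3^3 * 5^( - 1)  *  23^1  *29^(-1)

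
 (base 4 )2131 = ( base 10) 157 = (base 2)10011101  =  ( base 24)6D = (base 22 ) 73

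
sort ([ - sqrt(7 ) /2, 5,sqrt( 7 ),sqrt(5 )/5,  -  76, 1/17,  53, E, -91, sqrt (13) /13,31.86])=[ - 91, - 76, - sqrt( 7 )/2,1/17,sqrt( 13) /13,  sqrt( 5) /5 , sqrt (7 ),E,5, 31.86, 53]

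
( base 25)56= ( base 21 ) 65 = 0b10000011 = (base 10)131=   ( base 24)5b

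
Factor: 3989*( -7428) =-29630292  =  - 2^2*3^1*619^1*3989^1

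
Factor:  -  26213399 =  - 23^1*1139713^1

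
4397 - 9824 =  - 5427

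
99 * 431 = 42669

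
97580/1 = 97580=97580.00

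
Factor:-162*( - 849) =2^1*3^5*283^1=137538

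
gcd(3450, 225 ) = 75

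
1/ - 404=-1/404=- 0.00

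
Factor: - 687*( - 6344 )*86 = 2^4 * 3^1*13^1*43^1*61^1*229^1  =  374816208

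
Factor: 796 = 2^2*199^1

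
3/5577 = 1/1859 = 0.00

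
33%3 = 0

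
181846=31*5866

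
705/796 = 705/796 = 0.89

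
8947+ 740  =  9687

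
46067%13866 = 4469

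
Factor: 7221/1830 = 2^( - 1)*5^( - 1)*29^1 * 61^( - 1 )*83^1 = 2407/610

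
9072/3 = 3024 = 3024.00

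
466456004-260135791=206320213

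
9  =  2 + 7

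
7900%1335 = 1225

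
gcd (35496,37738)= 2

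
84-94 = -10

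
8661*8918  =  77238798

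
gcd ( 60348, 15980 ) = 188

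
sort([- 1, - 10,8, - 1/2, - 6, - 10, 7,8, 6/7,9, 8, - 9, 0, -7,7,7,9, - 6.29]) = [ - 10, - 10, - 9, - 7, - 6.29, - 6, - 1 , - 1/2,0 , 6/7,7, 7,7, 8,8, 8,9,9] 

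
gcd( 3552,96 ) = 96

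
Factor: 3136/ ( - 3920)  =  -4/5 =-2^2*5^( - 1)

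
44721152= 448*99824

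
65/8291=65/8291 = 0.01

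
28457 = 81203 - 52746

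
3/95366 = 3/95366  =  0.00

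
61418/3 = 61418/3  =  20472.67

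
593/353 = 593/353 = 1.68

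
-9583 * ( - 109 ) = 1044547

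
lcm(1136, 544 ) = 38624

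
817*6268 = 5120956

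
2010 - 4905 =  - 2895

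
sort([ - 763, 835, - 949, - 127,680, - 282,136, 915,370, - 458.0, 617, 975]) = [ - 949, - 763, - 458.0, - 282 , -127 , 136,370,617 , 680,  835, 915, 975]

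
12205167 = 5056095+7149072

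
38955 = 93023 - 54068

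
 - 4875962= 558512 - 5434474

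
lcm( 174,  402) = 11658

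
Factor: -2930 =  - 2^1*5^1*293^1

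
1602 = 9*178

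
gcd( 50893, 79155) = 1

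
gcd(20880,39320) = 40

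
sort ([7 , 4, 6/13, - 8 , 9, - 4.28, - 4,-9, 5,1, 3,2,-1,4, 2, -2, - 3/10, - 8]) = [ - 9,  -  8, - 8,  -  4.28, - 4,  -  2, -1, - 3/10, 6/13,1 , 2, 2, 3, 4, 4, 5, 7, 9 ] 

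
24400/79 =308 + 68/79  =  308.86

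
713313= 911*783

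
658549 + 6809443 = 7467992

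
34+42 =76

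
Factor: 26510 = 2^1*5^1 * 11^1*241^1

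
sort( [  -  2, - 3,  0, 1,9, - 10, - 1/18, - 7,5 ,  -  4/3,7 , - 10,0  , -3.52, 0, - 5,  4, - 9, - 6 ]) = [ - 10, - 10, - 9, - 7, - 6,  -  5, - 3.52, - 3, - 2,  -  4/3, -1/18 , 0,0, 0,1, 4, 5,7, 9 ]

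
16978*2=33956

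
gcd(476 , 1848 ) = 28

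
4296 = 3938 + 358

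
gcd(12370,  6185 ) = 6185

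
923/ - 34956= - 1+34033/34956 = - 0.03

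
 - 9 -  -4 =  - 5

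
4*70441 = 281764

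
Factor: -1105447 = -7^1 * 79^1*1999^1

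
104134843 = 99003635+5131208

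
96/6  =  16= 16.00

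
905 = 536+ 369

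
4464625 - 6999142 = - 2534517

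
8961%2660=981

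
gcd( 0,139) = 139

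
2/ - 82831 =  - 2/82831 = - 0.00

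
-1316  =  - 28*47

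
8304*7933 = 65875632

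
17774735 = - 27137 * ( - 655 )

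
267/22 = 12  +  3/22 = 12.14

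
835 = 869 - 34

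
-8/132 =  - 1 +31/33 = -0.06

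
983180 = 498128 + 485052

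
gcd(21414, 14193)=249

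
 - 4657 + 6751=2094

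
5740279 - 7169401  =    -  1429122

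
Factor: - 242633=-242633^1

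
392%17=1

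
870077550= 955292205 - 85214655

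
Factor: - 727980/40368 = - 2^( - 2) * 5^1*11^1*29^(  -  2 )*1103^1 = - 60665/3364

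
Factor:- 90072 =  - 2^3* 3^4 * 139^1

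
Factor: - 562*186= - 2^2*3^1*31^1*281^1 = - 104532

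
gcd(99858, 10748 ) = 2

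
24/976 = 3/122 = 0.02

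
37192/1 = 37192 = 37192.00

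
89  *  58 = 5162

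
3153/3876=1051/1292= 0.81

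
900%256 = 132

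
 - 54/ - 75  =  18/25 = 0.72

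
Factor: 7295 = 5^1*1459^1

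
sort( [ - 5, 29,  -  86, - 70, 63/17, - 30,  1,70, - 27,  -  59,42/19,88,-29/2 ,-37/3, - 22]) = [-86, - 70, - 59, - 30 , - 27 , - 22,-29/2,-37/3, - 5, 1 , 42/19,  63/17, 29, 70, 88]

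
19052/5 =19052/5 = 3810.40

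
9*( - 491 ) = -4419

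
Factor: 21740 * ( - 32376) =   -  703854240 = - 2^5 * 3^1*5^1*19^1*71^1 * 1087^1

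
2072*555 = 1149960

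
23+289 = 312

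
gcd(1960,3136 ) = 392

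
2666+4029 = 6695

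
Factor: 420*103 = 43260 = 2^2*3^1*5^1*7^1 * 103^1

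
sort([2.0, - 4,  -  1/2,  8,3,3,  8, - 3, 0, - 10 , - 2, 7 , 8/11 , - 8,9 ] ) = [ -10, - 8, - 4,  -  3, - 2,-1/2,0, 8/11,2.0 , 3, 3, 7,  8,  8,9]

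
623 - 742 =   -  119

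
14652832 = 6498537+8154295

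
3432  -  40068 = -36636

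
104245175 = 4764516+99480659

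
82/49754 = 41/24877=0.00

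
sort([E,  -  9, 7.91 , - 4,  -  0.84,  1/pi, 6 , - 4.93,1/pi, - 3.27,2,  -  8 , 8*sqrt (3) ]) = [ - 9, - 8,-4.93 , - 4, -3.27, - 0.84,1/pi,1/pi,2, E, 6, 7.91, 8*sqrt( 3 ) ] 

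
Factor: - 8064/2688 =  - 3 = -3^1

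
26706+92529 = 119235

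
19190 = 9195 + 9995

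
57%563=57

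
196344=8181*24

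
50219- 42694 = 7525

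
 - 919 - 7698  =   - 8617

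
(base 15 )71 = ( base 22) 4I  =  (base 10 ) 106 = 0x6a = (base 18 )5G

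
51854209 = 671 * 77279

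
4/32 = 1/8 = 0.12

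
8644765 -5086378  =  3558387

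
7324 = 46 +7278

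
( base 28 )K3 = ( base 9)685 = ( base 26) lh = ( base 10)563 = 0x233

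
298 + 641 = 939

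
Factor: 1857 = 3^1*619^1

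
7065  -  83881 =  -76816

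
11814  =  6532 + 5282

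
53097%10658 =10465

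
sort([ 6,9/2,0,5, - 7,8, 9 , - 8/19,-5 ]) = [ - 7, - 5, - 8/19,0,9/2,5,6,8,9] 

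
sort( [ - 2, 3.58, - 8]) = [ - 8, - 2,3.58 ]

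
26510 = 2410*11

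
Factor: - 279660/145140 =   -  79/41 = - 41^(-1) * 79^1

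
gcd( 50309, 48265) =7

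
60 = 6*10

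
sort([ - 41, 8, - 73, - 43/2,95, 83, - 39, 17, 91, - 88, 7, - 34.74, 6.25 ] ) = [ - 88, - 73, - 41,-39,  -  34.74,-43/2, 6.25, 7,8, 17, 83, 91, 95]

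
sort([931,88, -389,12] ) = [-389,12,88,931] 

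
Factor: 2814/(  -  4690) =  - 3/5 = - 3^1*5^ (-1)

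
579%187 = 18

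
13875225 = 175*79287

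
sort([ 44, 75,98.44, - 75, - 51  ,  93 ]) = [ - 75,-51,44,75,93, 98.44]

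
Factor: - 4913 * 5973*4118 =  - 120844147182 =-2^1*3^1*11^1 * 17^3*29^1*71^1*181^1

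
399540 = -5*(  -  79908)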